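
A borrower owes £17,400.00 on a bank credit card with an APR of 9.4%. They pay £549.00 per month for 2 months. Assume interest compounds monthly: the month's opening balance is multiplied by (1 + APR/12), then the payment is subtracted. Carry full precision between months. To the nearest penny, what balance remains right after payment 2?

£16,571.37

Monthly rate r = 9.4%/12 = 0.783333% = 0.00783333.
Each month: B ← B·(1+r) − £549.00.
Month 1: interest £136.30; balance after payment £16,987.30.
Month 2: interest £133.07; balance after payment £16,571.37.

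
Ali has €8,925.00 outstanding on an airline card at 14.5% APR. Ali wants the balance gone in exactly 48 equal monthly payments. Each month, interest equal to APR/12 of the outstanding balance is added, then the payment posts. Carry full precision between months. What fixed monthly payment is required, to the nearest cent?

€246.13

Monthly rate r = 14.5%/12 = 1.20833% = 0.0120833.
Level-payment amortization: P = B₀·r / (1 − (1+r)^(−n)) = 8925.00·0.0120833 / (1 − 1.01208^(−48)).
Denominator 1 − (1+r)^(−48) = 0.438151932.
P = 107.844 / 0.438151932 ≈ 246.13.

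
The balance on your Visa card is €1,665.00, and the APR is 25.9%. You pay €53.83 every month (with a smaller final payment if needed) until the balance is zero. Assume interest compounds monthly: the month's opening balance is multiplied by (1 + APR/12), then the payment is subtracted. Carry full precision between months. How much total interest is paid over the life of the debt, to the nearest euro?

€1,112

Monthly rate r = 25.9%/12 = 2.15833% = 0.0215833.
Payoff takes n = ⌈−ln(1 − rB₀/P)/ln(1+r)⌉ = ⌈51.578⌉ = 52 payments; the last is €31.25.
Total paid = 51·€53.83 + €31.25 = €2,776.58.
Total interest = total paid − principal = €2,776.58 − €1,665.00 = €1,111.58.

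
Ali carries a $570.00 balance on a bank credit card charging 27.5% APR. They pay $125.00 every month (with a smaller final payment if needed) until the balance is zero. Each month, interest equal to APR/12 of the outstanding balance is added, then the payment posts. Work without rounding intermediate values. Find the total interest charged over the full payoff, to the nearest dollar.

Monthly rate r = 27.5%/12 = 2.29167% = 0.0229167.
Payoff takes n = ⌈−ln(1 − rB₀/P)/ln(1+r)⌉ = ⌈4.871⌉ = 5 payments; the last is $109.07.
Total paid = 4·$125.00 + $109.07 = $609.07.
Total interest = total paid − principal = $609.07 − $570.00 = $39.07.

$39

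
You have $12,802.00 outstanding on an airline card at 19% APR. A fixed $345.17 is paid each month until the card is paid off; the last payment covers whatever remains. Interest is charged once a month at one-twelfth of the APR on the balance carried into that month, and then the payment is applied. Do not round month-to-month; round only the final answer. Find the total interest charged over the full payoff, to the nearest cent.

$6,641.79

Monthly rate r = 19%/12 = 1.58333% = 0.0158333.
Payoff takes n = ⌈−ln(1 − rB₀/P)/ln(1+r)⌉ = ⌈56.329⌉ = 57 payments; the last is $114.27.
Total paid = 56·$345.17 + $114.27 = $19,443.79.
Total interest = total paid − principal = $19,443.79 − $12,802.00 = $6,641.79.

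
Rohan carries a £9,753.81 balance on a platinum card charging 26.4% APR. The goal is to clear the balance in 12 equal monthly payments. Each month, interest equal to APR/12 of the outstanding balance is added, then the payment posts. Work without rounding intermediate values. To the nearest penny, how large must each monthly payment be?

Monthly rate r = 26.4%/12 = 2.2% = 0.022.
Level-payment amortization: P = B₀·r / (1 − (1+r)^(−n)) = 9753.81·0.022 / (1 − 1.022^(−12)).
Denominator 1 − (1+r)^(−12) = 0.229825296.
P = 214.584 / 0.229825296 ≈ 933.68.

£933.68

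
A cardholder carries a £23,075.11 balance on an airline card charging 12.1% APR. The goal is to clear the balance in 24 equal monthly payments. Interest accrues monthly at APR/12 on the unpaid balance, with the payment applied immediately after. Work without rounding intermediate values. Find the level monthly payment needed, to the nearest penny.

Monthly rate r = 12.1%/12 = 1.00833% = 0.0100833.
Level-payment amortization: P = B₀·r / (1 − (1+r)^(−n)) = 23075.11·0.0100833 / (1 − 1.01008^(−24)).
Denominator 1 − (1+r)^(−24) = 0.213991802.
P = 232.674 / 0.213991802 ≈ 1087.30.

£1,087.30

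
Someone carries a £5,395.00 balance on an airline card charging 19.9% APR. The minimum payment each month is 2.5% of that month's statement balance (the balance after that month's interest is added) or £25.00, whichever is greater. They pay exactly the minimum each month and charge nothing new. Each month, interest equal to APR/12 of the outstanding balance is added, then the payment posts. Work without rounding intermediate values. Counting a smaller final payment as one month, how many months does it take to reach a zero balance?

257 months

Monthly rate r = 19.9%/12 = 1.65833% = 0.0165833.
While 2.5% of the post-interest balance exceeds £25.00, each month B ← (B·(1+r))·(1 − 0.025), i.e. B shrinks by the factor (1+r)·0.975 = 0.99117.
This holds for months 1–192. Entering month 193 the balance is £982.50; 2.5% of the post-interest balance is now below £25.00, so the flat £25.00 minimum applies from here.
From month 193 a fixed £25.00 at rate r clears £982.50 in 65 more payments. Total: 192 + 65 = 257 months.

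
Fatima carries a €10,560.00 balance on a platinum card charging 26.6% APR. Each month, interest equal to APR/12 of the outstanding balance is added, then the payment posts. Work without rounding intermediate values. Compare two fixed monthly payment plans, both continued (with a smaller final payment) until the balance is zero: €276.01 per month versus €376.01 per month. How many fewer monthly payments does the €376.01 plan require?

Monthly rate r = 26.6%/12 = 2.21667% = 0.0221667.
At €276.01/mo: n = ⌈−ln(1 − rB₀/P)/ln(1+r)⌉ = 86 payments (last €262.60); total interest = total paid − €10,560.00 = €13,163.45.
At €376.01/mo: 45 payments (last €165.68); total interest €6,150.12.
Payments saved = 86 − 45 = 41.

41 fewer payments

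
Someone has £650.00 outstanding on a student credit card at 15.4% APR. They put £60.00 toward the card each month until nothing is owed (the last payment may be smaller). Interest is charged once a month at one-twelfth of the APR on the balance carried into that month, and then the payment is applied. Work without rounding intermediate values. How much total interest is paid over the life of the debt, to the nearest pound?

Monthly rate r = 15.4%/12 = 1.28333% = 0.0128333.
Payoff takes n = ⌈−ln(1 − rB₀/P)/ln(1+r)⌉ = ⌈11.739⌉ = 12 payments; the last is £44.42.
Total paid = 11·£60.00 + £44.42 = £704.42.
Total interest = total paid − principal = £704.42 − £650.00 = £54.42.

£54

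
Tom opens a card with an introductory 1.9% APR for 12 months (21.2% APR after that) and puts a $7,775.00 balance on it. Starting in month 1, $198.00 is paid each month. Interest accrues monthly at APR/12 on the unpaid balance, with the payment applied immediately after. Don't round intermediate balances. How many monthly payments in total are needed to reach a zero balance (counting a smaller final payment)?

Promo months 1–12 at r₀ = 1.9%/12 = 0.00158333; months 13+ at r₁ = 21.2%/12 = 0.0176667.
After month 12: iterate B ← B·(1+r₀) − $198.00 for 12 months → $5,527.22.
Then at r₁ with $198.00/mo: n₂ = −ln(1 − r₁·B/P)/ln(1+r₁) ≈ 38.81 → 39 more payments.

51 months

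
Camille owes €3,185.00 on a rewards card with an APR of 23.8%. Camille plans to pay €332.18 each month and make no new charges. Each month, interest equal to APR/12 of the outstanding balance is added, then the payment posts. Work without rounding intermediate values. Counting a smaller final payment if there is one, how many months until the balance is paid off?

Monthly rate r = 23.8%/12 = 1.98333% = 0.0198333.
Recurrence: B ← B·(1+r) − €332.18.
Month 1: interest €63.17; balance after payment €2,915.99.
Month 2: interest €57.83; balance after payment €2,641.64.
Closed form: n = −ln(1 − rB₀/P)/ln(1+r) = −ln(0.80983)/ln(1.01983) ≈ 10.740, so the balance reaches zero during payment 11.

11 months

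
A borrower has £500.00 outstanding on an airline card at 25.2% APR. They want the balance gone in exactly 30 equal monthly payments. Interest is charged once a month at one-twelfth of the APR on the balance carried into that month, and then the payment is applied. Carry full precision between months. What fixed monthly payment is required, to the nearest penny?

£22.63

Monthly rate r = 25.2%/12 = 2.1% = 0.021.
Level-payment amortization: P = B₀·r / (1 − (1+r)^(−n)) = 500.00·0.021 / (1 − 1.021^(−30)).
Denominator 1 − (1+r)^(−30) = 0.463922305.
P = 10.5 / 0.463922305 ≈ 22.63.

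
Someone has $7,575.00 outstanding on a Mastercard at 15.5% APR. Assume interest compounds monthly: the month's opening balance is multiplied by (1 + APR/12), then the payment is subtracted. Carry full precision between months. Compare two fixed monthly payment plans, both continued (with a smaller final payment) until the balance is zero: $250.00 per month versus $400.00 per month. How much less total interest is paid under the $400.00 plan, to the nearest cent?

Monthly rate r = 15.5%/12 = 1.29167% = 0.0129167.
At $250.00/mo: n = ⌈−ln(1 − rB₀/P)/ln(1+r)⌉ = 39 payments (last $172.98); total interest = total paid − $7,575.00 = $2,097.98.
At $400.00/mo: 22 payments (last $343.38); total interest $1,168.38.
Interest saved = $2,097.98 − $1,168.38 = $929.60.

$929.60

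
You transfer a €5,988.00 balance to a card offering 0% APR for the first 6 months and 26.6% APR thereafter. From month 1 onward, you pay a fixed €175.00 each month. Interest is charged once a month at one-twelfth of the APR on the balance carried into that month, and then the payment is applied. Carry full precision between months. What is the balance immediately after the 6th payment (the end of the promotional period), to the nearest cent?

Promo months 1–6 at r₀ = 0%/12 = 0; months 7+ at r₁ = 26.6%/12 = 0.0221667.
After month 6 (no interest yet): B = €5,988.00 − 6·€175.00 = €4,938.00.

€4,938.00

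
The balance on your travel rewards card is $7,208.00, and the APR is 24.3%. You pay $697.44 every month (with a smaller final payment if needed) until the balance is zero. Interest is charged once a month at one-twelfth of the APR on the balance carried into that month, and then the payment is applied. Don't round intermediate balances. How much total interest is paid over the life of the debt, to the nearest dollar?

Monthly rate r = 24.3%/12 = 2.025% = 0.02025.
Payoff takes n = ⌈−ln(1 − rB₀/P)/ln(1+r)⌉ = ⌈11.713⌉ = 12 payments; the last is $498.56.
Total paid = 11·$697.44 + $498.56 = $8,170.40.
Total interest = total paid − principal = $8,170.40 − $7,208.00 = $962.40.

$962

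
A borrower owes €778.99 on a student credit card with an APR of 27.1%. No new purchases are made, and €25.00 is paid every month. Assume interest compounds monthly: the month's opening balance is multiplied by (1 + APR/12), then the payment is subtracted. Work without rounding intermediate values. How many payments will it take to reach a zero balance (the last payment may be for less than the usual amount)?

Monthly rate r = 27.1%/12 = 2.25833% = 0.0225833.
Recurrence: B ← B·(1+r) − €25.00.
Month 1: interest €17.59; balance after payment €771.58.
Month 2: interest €17.42; balance after payment €764.01.
Closed form: n = −ln(1 − rB₀/P)/ln(1+r) = −ln(0.29631)/ln(1.02258) ≈ 54.466, so the balance reaches zero during payment 55.

55 payments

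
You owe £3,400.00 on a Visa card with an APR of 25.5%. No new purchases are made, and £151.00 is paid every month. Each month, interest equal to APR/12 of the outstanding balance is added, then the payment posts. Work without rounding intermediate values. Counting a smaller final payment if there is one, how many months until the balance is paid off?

31 payments

Monthly rate r = 25.5%/12 = 2.125% = 0.02125.
Recurrence: B ← B·(1+r) − £151.00.
Month 1: interest £72.25; balance after payment £3,321.25.
Month 2: interest £70.58; balance after payment £3,240.83.
Closed form: n = −ln(1 − rB₀/P)/ln(1+r) = −ln(0.52152)/ln(1.02125) ≈ 30.960, so the balance reaches zero during payment 31.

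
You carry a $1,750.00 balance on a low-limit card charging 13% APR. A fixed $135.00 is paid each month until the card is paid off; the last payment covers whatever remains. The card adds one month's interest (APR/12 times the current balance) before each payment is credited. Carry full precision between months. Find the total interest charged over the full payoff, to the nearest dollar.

$146

Monthly rate r = 13%/12 = 1.08333% = 0.0108333.
Payoff takes n = ⌈−ln(1 − rB₀/P)/ln(1+r)⌉ = ⌈14.044⌉ = 15 payments; the last is $5.97.
Total paid = 14·$135.00 + $5.97 = $1,895.97.
Total interest = total paid − principal = $1,895.97 − $1,750.00 = $145.97.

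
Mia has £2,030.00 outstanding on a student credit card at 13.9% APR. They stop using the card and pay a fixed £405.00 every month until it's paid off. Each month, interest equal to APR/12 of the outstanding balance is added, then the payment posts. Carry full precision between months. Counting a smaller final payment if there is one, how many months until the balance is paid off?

Monthly rate r = 13.9%/12 = 1.15833% = 0.0115833.
Recurrence: B ← B·(1+r) − £405.00.
Month 1: interest £23.51; balance after payment £1,648.51.
Month 2: interest £19.10; balance after payment £1,262.61.
Month 3: interest £14.63; balance after payment £872.23.
Month 4: interest £10.10; balance after payment £477.34.
Month 5: interest £5.53; balance after payment £77.87.
Month 6: interest £0.90; balance after payment £0.00.

6 payments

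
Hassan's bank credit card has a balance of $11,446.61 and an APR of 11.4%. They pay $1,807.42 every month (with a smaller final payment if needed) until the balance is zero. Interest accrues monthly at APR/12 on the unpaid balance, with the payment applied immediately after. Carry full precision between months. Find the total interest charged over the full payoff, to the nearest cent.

Monthly rate r = 11.4%/12 = 0.95% = 0.0095.
Payoff takes n = ⌈−ln(1 − rB₀/P)/ln(1+r)⌉ = ⌈6.563⌉ = 7 payments; the last is $1,018.99.
Total paid = 6·$1,807.42 + $1,018.99 = $11,863.51.
Total interest = total paid − principal = $11,863.51 − $11,446.61 = $416.90.

$416.90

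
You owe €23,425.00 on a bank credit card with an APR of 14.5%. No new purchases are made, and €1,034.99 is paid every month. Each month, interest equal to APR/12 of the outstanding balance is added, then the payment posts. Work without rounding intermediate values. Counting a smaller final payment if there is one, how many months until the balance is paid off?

27 months

Monthly rate r = 14.5%/12 = 1.20833% = 0.0120833.
Recurrence: B ← B·(1+r) − €1,034.99.
Month 1: interest €283.05; balance after payment €22,673.06.
Month 2: interest €273.97; balance after payment €21,912.04.
Closed form: n = −ln(1 − rB₀/P)/ln(1+r) = −ln(0.72652)/ln(1.01208) ≈ 26.600, so the balance reaches zero during payment 27.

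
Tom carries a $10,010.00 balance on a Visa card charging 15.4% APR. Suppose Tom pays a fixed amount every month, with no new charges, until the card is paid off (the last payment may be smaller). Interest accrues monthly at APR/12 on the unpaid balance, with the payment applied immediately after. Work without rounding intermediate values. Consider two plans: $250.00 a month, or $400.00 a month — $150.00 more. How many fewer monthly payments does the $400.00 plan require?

26 fewer payments

Monthly rate r = 15.4%/12 = 1.28333% = 0.0128333.
At $250.00/mo: n = ⌈−ln(1 − rB₀/P)/ln(1+r)⌉ = 57 payments (last $140.31); total interest = total paid − $10,010.00 = $4,130.31.
At $400.00/mo: 31 payments (last $151.50); total interest $2,141.50.
Payments saved = 57 − 31 = 26.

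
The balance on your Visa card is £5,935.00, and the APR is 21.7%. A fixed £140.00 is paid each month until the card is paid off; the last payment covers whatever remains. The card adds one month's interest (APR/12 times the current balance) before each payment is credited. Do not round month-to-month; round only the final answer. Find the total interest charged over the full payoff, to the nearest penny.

Monthly rate r = 21.7%/12 = 1.80833% = 0.0180833.
Payoff takes n = ⌈−ln(1 − rB₀/P)/ln(1+r)⌉ = ⌈81.187⌉ = 82 payments; the last is £26.40.
Total paid = 81·£140.00 + £26.40 = £11,366.40.
Total interest = total paid − principal = £11,366.40 − £5,935.00 = £5,431.40.

£5,431.40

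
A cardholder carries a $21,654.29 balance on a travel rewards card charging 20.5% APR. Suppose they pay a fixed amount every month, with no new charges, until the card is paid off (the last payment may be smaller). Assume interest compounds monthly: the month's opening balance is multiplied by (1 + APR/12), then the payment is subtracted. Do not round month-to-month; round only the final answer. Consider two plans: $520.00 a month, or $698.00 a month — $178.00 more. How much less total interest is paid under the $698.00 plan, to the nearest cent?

Monthly rate r = 20.5%/12 = 1.70833% = 0.0170833.
At $520.00/mo: n = ⌈−ln(1 − rB₀/P)/ln(1+r)⌉ = 74 payments (last $190.09); total interest = total paid − $21,654.29 = $16,495.80.
At $698.00/mo: 45 payments (last $399.75); total interest $9,457.46.
Interest saved = $16,495.80 − $9,457.46 = $7,038.34.

$7,038.34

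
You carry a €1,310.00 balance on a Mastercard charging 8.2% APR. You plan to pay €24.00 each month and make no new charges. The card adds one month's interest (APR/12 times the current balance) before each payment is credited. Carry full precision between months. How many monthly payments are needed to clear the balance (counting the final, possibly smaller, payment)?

Monthly rate r = 8.2%/12 = 0.683333% = 0.00683333.
Recurrence: B ← B·(1+r) − €24.00.
Month 1: interest €8.95; balance after payment €1,294.95.
Month 2: interest €8.85; balance after payment €1,279.80.
Closed form: n = −ln(1 − rB₀/P)/ln(1+r) = −ln(0.62701)/ln(1.00683) ≈ 68.543, so the balance reaches zero during payment 69.

69 months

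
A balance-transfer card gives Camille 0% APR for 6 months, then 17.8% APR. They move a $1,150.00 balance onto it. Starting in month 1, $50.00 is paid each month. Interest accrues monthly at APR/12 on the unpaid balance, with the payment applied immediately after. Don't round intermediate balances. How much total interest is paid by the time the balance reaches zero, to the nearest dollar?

$137

Promo months 1–6 at r₀ = 0%/12 = 0; months 7+ at r₁ = 17.8%/12 = 0.0148333.
After month 6 (no interest yet): B = $1,150.00 − 6·$50.00 = $850.00.
Then at r₁ with $50.00/mo: n₂ = −ln(1 − r₁·B/P)/ln(1+r₁) ≈ 19.73 → 20 more payments.
Total paid = 25·$50.00 + $36.79 = $1,286.79; interest = $1,286.79 − $1,150.00 = $136.79.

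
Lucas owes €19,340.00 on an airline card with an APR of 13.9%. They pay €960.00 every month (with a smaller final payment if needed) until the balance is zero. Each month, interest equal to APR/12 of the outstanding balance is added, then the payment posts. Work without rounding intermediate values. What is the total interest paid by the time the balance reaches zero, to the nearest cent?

€2,810.99

Monthly rate r = 13.9%/12 = 1.15833% = 0.0115833.
Payoff takes n = ⌈−ln(1 − rB₀/P)/ln(1+r)⌉ = ⌈23.074⌉ = 24 payments; the last is €70.99.
Total paid = 23·€960.00 + €70.99 = €22,150.99.
Total interest = total paid − principal = €22,150.99 − €19,340.00 = €2,810.99.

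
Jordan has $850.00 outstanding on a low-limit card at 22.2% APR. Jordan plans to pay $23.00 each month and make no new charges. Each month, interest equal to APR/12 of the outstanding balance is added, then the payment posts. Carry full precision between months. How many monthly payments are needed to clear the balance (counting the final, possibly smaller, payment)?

63 payments

Monthly rate r = 22.2%/12 = 1.85% = 0.0185.
Recurrence: B ← B·(1+r) − $23.00.
Month 1: interest $15.72; balance after payment $842.73.
Month 2: interest $15.59; balance after payment $835.32.
Closed form: n = −ln(1 − rB₀/P)/ln(1+r) = −ln(0.3163)/ln(1.0185) ≈ 62.793, so the balance reaches zero during payment 63.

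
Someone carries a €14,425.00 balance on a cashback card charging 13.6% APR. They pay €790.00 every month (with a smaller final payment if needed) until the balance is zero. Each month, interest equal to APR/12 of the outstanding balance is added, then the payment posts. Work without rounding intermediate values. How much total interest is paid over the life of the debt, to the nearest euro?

€1,829

Monthly rate r = 13.6%/12 = 1.13333% = 0.0113333.
Payoff takes n = ⌈−ln(1 − rB₀/P)/ln(1+r)⌉ = ⌈20.574⌉ = 21 payments; the last is €454.34.
Total paid = 20·€790.00 + €454.34 = €16,254.34.
Total interest = total paid − principal = €16,254.34 − €14,425.00 = €1,829.34.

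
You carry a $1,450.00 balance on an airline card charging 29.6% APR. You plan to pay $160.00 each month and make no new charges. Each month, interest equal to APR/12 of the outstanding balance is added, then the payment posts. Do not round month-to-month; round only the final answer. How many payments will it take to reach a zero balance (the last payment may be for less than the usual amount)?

11 months

Monthly rate r = 29.6%/12 = 2.46667% = 0.0246667.
Recurrence: B ← B·(1+r) − $160.00.
Month 1: interest $35.77; balance after payment $1,325.77.
Month 2: interest $32.70; balance after payment $1,198.47.
Closed form: n = −ln(1 − rB₀/P)/ln(1+r) = −ln(0.77646)/ln(1.02467) ≈ 10.383, so the balance reaches zero during payment 11.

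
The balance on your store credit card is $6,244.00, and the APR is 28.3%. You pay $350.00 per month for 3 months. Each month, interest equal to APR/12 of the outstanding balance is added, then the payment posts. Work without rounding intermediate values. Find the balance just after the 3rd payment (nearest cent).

Monthly rate r = 28.3%/12 = 2.35833% = 0.0235833.
Each month: B ← B·(1+r) − $350.00.
Month 1: interest $147.25; balance after payment $6,041.25.
Month 2: interest $142.47; balance after payment $5,833.73.
Month 3: interest $137.58; balance after payment $5,621.31.

$5,621.31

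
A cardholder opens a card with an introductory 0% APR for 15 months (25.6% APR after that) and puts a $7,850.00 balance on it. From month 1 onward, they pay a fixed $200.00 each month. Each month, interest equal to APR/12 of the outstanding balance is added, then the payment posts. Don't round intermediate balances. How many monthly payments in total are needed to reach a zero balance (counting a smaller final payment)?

50 months

Promo months 1–15 at r₀ = 0%/12 = 0; months 16+ at r₁ = 25.6%/12 = 0.0213333.
After month 15 (no interest yet): B = $7,850.00 − 15·$200.00 = $4,850.00.
Then at r₁ with $200.00/mo: n₂ = −ln(1 − r₁·B/P)/ln(1+r₁) ≈ 34.51 → 35 more payments.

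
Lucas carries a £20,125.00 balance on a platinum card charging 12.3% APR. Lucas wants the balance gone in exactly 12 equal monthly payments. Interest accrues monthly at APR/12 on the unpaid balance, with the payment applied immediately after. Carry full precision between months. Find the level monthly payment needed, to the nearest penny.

£1,790.91

Monthly rate r = 12.3%/12 = 1.025% = 0.01025.
Level-payment amortization: P = B₀·r / (1 − (1+r)^(−n)) = 20125.00·0.01025 / (1 − 1.01025^(−12)).
Denominator 1 − (1+r)^(−12) = 0.115182526.
P = 206.281 / 0.115182526 ≈ 1790.91.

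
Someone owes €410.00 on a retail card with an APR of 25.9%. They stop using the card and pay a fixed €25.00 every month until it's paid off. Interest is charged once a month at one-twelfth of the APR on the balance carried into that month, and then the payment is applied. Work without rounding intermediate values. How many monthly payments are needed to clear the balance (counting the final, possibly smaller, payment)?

Monthly rate r = 25.9%/12 = 2.15833% = 0.0215833.
Recurrence: B ← B·(1+r) − €25.00.
Month 1: interest €8.85; balance after payment €393.85.
Month 2: interest €8.50; balance after payment €377.35.
Closed form: n = −ln(1 − rB₀/P)/ln(1+r) = −ln(0.64603)/ln(1.02158) ≈ 20.460, so the balance reaches zero during payment 21.

21 payments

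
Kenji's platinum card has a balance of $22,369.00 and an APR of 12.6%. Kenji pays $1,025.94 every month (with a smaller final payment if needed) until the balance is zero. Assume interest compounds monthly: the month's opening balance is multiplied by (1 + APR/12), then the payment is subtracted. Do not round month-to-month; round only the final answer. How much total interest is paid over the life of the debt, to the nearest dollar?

$3,167

Monthly rate r = 12.6%/12 = 1.05% = 0.0105.
Payoff takes n = ⌈−ln(1 − rB₀/P)/ln(1+r)⌉ = ⌈24.890⌉ = 25 payments; the last is $913.74.
Total paid = 24·$1,025.94 + $913.74 = $25,536.30.
Total interest = total paid − principal = $25,536.30 − $22,369.00 = $3,167.30.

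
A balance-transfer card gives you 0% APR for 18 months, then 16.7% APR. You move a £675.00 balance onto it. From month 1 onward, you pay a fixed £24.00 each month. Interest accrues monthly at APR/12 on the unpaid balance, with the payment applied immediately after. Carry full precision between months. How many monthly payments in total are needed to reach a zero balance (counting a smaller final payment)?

29 months

Promo months 1–18 at r₀ = 0%/12 = 0; months 19+ at r₁ = 16.7%/12 = 0.0139167.
After month 18 (no interest yet): B = £675.00 − 18·£24.00 = £243.00.
Then at r₁ with £24.00/mo: n₂ = −ln(1 − r₁·B/P)/ln(1+r₁) ≈ 10.99 → 11 more payments.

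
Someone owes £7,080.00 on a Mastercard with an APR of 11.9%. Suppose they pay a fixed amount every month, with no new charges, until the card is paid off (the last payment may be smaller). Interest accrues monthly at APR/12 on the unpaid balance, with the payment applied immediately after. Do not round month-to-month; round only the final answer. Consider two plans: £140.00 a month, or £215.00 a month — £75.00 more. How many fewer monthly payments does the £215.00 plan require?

Monthly rate r = 11.9%/12 = 0.991667% = 0.00991667.
At £140.00/mo: n = ⌈−ln(1 − rB₀/P)/ln(1+r)⌉ = 71 payments (last £76.85); total interest = total paid − £7,080.00 = £2,796.85.
At £215.00/mo: 41 payments (last £14.03); total interest £1,534.03.
Payments saved = 71 − 41 = 30.

30 fewer payments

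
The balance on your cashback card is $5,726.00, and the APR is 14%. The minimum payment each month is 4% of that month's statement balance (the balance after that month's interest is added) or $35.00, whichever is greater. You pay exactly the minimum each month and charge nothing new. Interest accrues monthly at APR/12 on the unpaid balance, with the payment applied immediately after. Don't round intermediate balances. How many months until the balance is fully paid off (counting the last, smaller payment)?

94 months

Monthly rate r = 14%/12 = 1.16667% = 0.0116667.
While 4% of the post-interest balance exceeds $35.00, each month B ← (B·(1+r))·(1 − 0.04), i.e. B shrinks by the factor (1+r)·0.96 = 0.9712.
This holds for months 1–65. Entering month 66 the balance is $856.87; 4% of the post-interest balance is now below $35.00, so the flat $35.00 minimum applies from here.
From month 66 a fixed $35.00 at rate r clears $856.87 in 29 more payments. Total: 65 + 29 = 94 months.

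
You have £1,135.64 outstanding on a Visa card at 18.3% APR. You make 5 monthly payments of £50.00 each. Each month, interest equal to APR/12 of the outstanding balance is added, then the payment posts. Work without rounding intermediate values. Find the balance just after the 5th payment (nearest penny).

£967.17

Monthly rate r = 18.3%/12 = 1.525% = 0.01525.
Each month: B ← B·(1+r) − £50.00.
Month 1: interest £17.32; balance after payment £1,102.96.
Month 2: interest £16.82; balance after payment £1,069.78.
Month 3: interest £16.31; balance after payment £1,036.09.
Month 4: interest £15.80; balance after payment £1,001.89.
Month 5: interest £15.28; balance after payment £967.17.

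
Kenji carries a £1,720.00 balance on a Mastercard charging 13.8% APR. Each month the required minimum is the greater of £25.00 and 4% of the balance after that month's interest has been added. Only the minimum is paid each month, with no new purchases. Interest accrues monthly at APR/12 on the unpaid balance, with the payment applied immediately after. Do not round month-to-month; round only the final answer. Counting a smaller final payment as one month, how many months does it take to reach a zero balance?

Monthly rate r = 13.8%/12 = 1.15% = 0.0115.
While 4% of the post-interest balance exceeds £25.00, each month B ← (B·(1+r))·(1 − 0.04), i.e. B shrinks by the factor (1+r)·0.96 = 0.97104.
This holds for months 1–35. Entering month 36 the balance is £614.93; 4% of the post-interest balance is now below £25.00, so the flat £25.00 minimum applies from here.
From month 36 a fixed £25.00 at rate r clears £614.93 in 30 more payments. Total: 35 + 30 = 65 months.

65 months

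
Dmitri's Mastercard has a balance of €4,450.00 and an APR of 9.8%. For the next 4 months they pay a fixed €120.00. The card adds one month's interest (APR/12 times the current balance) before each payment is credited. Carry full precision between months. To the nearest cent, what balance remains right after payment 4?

€4,111.25

Monthly rate r = 9.8%/12 = 0.816667% = 0.00816667.
Each month: B ← B·(1+r) − €120.00.
Month 1: interest €36.34; balance after payment €4,366.34.
Month 2: interest €35.66; balance after payment €4,282.00.
Month 3: interest €34.97; balance after payment €4,196.97.
Month 4: interest €34.28; balance after payment €4,111.25.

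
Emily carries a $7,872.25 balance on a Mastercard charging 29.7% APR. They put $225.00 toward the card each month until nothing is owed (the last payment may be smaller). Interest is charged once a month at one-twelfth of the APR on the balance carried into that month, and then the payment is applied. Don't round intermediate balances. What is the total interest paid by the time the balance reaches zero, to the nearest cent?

$10,621.73

Monthly rate r = 29.7%/12 = 2.475% = 0.02475.
Payoff takes n = ⌈−ln(1 − rB₀/P)/ln(1+r)⌉ = ⌈82.194⌉ = 83 payments; the last is $43.98.
Total paid = 82·$225.00 + $43.98 = $18,493.98.
Total interest = total paid − principal = $18,493.98 − $7,872.25 = $10,621.73.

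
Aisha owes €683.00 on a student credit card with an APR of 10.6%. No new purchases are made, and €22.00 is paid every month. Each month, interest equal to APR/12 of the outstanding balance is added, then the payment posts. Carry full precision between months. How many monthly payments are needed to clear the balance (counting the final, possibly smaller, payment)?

Monthly rate r = 10.6%/12 = 0.883333% = 0.00883333.
Recurrence: B ← B·(1+r) − €22.00.
Month 1: interest €6.03; balance after payment €667.03.
Month 2: interest €5.89; balance after payment €650.93.
Closed form: n = −ln(1 − rB₀/P)/ln(1+r) = −ln(0.72577)/ln(1.00883) ≈ 36.446, so the balance reaches zero during payment 37.

37 payments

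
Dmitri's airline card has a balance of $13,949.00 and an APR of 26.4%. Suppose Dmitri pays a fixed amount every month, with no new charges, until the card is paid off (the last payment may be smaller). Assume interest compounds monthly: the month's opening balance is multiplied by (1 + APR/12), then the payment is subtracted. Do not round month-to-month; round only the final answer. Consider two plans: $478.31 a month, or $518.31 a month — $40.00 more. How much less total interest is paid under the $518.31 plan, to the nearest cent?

$1,195.79

Monthly rate r = 26.4%/12 = 2.2% = 0.022.
At $478.31/mo: n = ⌈−ln(1 − rB₀/P)/ln(1+r)⌉ = 48 payments (last $72.81); total interest = total paid − $13,949.00 = $8,604.38.
At $518.31/mo: 42 payments (last $106.88); total interest $7,408.59.
Interest saved = $8,604.38 − $7,408.59 = $1,195.79.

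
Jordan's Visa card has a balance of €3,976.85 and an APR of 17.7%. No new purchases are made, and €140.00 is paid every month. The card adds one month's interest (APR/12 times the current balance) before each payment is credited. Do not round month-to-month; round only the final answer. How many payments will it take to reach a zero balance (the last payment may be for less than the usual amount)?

Monthly rate r = 17.7%/12 = 1.475% = 0.01475.
Recurrence: B ← B·(1+r) − €140.00.
Month 1: interest €58.66; balance after payment €3,895.51.
Month 2: interest €57.46; balance after payment €3,812.97.
Closed form: n = −ln(1 − rB₀/P)/ln(1+r) = −ln(0.58101)/ln(1.01475) ≈ 37.083, so the balance reaches zero during payment 38.

38 months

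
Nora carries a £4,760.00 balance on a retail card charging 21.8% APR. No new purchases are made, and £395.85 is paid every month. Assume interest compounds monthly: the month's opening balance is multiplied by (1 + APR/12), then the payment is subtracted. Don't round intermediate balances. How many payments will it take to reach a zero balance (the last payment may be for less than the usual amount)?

Monthly rate r = 21.8%/12 = 1.81667% = 0.0181667.
Recurrence: B ← B·(1+r) − £395.85.
Month 1: interest £86.47; balance after payment £4,450.62.
Month 2: interest £80.85; balance after payment £4,135.63.
Closed form: n = −ln(1 − rB₀/P)/ln(1+r) = −ln(0.78155)/ln(1.01817) ≈ 13.690, so the balance reaches zero during payment 14.

14 payments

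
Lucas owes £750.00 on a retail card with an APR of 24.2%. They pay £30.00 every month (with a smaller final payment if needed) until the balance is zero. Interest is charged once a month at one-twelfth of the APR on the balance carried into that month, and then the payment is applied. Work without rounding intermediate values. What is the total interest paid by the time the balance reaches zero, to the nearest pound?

£304

Monthly rate r = 24.2%/12 = 2.01667% = 0.0201667.
Payoff takes n = ⌈−ln(1 − rB₀/P)/ln(1+r)⌉ = ⌈35.135⌉ = 36 payments; the last is £4.10.
Total paid = 35·£30.00 + £4.10 = £1,054.10.
Total interest = total paid − principal = £1,054.10 − £750.00 = £304.10.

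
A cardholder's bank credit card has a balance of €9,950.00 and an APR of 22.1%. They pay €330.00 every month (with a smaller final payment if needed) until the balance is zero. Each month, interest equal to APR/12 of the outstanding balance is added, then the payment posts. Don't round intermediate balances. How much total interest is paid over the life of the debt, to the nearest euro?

€4,704

Monthly rate r = 22.1%/12 = 1.84167% = 0.0184167.
Payoff takes n = ⌈−ln(1 − rB₀/P)/ln(1+r)⌉ = ⌈44.404⌉ = 45 payments; the last is €134.03.
Total paid = 44·€330.00 + €134.03 = €14,654.03.
Total interest = total paid − principal = €14,654.03 − €9,950.00 = €4,704.03.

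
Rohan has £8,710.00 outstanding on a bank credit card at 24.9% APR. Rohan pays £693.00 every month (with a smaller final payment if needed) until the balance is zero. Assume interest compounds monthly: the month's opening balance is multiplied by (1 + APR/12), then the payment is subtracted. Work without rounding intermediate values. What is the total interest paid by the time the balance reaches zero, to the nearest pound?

Monthly rate r = 24.9%/12 = 2.075% = 0.02075.
Payoff takes n = ⌈−ln(1 − rB₀/P)/ln(1+r)⌉ = ⌈14.714⌉ = 15 payments; the last is £495.99.
Total paid = 14·£693.00 + £495.99 = £10,197.99.
Total interest = total paid − principal = £10,197.99 − £8,710.00 = £1,487.99.

£1,488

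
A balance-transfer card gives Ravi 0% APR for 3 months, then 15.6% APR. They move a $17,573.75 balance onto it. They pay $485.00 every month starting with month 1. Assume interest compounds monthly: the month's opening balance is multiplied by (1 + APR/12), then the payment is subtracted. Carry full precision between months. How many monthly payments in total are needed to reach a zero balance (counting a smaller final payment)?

Promo months 1–3 at r₀ = 0%/12 = 0; months 4+ at r₁ = 15.6%/12 = 0.013.
After month 3 (no interest yet): B = $17,573.75 − 3·$485.00 = $16,118.75.
Then at r₁ with $485.00/mo: n₂ = −ln(1 − r₁·B/P)/ln(1+r₁) ≈ 43.80 → 44 more payments.

47 payments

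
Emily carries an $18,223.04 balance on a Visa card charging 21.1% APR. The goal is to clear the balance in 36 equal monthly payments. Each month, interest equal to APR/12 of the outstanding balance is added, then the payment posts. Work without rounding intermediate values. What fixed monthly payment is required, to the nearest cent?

Monthly rate r = 21.1%/12 = 1.75833% = 0.0175833.
Level-payment amortization: P = B₀·r / (1 − (1+r)^(−n)) = 18223.04·0.0175833 / (1 − 1.01758^(−36)).
Denominator 1 − (1+r)^(−36) = 0.46607466.
P = 320.422 / 0.46607466 ≈ 687.49.

$687.49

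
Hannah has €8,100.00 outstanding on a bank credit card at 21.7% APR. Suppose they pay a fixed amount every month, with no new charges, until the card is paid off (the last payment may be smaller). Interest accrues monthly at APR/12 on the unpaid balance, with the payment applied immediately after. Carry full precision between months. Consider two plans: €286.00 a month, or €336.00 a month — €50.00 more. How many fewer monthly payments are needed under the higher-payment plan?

9 fewer payments

Monthly rate r = 21.7%/12 = 1.80833% = 0.0180833.
At €286.00/mo: n = ⌈−ln(1 − rB₀/P)/ln(1+r)⌉ = 41 payments (last €14.12); total interest = total paid − €8,100.00 = €3,354.12.
At €336.00/mo: 32 payments (last €319.15); total interest €2,635.15.
Payments saved = 41 − 32 = 9.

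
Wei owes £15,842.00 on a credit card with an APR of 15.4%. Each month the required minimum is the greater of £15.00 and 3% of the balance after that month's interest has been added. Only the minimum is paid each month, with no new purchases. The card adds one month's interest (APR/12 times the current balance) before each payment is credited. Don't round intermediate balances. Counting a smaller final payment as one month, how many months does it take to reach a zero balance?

239 months

Monthly rate r = 15.4%/12 = 1.28333% = 0.0128333.
While 3% of the post-interest balance exceeds £15.00, each month B ← (B·(1+r))·(1 − 0.03), i.e. B shrinks by the factor (1+r)·0.97 = 0.98245.
This holds for months 1–196. Entering month 197 the balance is £492.62; 3% of the post-interest balance is now below £15.00, so the flat £15.00 minimum applies from here.
From month 197 a fixed £15.00 at rate r clears £492.62 in 43 more payments. Total: 196 + 43 = 239 months.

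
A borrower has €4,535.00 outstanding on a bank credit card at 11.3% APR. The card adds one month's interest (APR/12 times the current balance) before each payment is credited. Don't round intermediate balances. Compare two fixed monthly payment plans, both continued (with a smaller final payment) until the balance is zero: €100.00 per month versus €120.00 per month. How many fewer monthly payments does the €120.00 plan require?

13 fewer payments

Monthly rate r = 11.3%/12 = 0.941667% = 0.00941667.
At €100.00/mo: n = ⌈−ln(1 − rB₀/P)/ln(1+r)⌉ = 60 payments (last €42.43); total interest = total paid − €4,535.00 = €1,407.43.
At €120.00/mo: 47 payments (last €111.65); total interest €1,096.65.
Payments saved = 60 − 47 = 13.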